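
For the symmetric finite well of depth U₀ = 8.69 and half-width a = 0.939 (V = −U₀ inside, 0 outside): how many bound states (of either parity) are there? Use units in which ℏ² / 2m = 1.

N = 2

Define the well-strength parameter z₀ = (a/ℏ)√(2mU₀) = 0.939 × √(2·0.5·8.69) = 2.768.
The even/odd transcendental equations gain one root per π/2 in z₀, giving N = 1 + ⌊2z₀/π⌋ = 1 + ⌊1.762⌋ = 2.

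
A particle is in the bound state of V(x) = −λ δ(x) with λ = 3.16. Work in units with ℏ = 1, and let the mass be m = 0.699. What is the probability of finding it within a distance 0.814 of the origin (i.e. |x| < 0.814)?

P = 0.973

The normalised bound state is ψ = √κ e^{−κ|x|} with κ = mλ/ℏ² = 2.209.
P(|x| < d) = ∫_{−d}^{d} κ e^{−2κ|x|} dx = 1 − e^{−2κd} = 1 − e^{−3.596} = 0.9726.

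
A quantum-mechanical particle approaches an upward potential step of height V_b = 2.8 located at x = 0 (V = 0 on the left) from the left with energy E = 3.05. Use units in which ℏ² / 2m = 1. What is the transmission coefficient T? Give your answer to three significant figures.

On each side the TISE gives plane waves with k = √(2m(E − V))/ℏ: k₁ = √(2·½·3.05) = 1.746, k₂ = √(2·½·0.25) = 0.5000.
Matching ψ and ψ′ at x = 0 gives r = (k₁ − k₂)/(k₁ + k₂), so R = r² = 0.3079 and T = 1 − R = 0.6921.

T = 0.692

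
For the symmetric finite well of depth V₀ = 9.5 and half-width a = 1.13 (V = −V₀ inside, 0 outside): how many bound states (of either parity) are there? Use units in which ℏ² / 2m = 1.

N = 3

Define the well-strength parameter z₀ = (a/ℏ)√(2mV₀) = 1.13 × √(2·0.5·9.5) = 3.483.
The even/odd transcendental equations gain one root per π/2 in z₀, giving N = 1 + ⌊2z₀/π⌋ = 1 + ⌊2.217⌋ = 3.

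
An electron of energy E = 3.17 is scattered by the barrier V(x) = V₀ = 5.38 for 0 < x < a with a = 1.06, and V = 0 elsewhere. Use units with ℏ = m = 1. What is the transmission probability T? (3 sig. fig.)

T = 0.0439

Since E < V₀ the interior solution is evanescent with decay constant κ = √(2m(V₀ − E))/ℏ = 2.102.
κa = 2.229, sinh(κa) = 4.589.
Matching ψ, ψ′ at both faces gives T = [1 + V₀² sinh²(κa) / (4E(V₀ − E))]⁻¹ = 1/22.75 = 0.0439.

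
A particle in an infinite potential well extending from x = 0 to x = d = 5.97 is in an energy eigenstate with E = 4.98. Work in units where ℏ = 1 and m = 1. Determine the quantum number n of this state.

From E_n = n²π²ℏ²/(2md²) invert to n = √(2md²E)/(πℏ).
n = (5.97/π) × √(2 × 1 × 4.98) = 5.997 → n = 6.

n = 6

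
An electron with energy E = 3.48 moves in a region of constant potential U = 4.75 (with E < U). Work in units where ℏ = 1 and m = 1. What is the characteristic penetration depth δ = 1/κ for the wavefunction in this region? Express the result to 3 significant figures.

δ = 0.627

Since E < U the TISE in this region is ψ'' = κ²ψ with κ = √(2m(U − E))/ℏ.
κ = √(2 × 1 × 1.27) = 1.594. The penetration depth is δ = 1/κ = 0.627.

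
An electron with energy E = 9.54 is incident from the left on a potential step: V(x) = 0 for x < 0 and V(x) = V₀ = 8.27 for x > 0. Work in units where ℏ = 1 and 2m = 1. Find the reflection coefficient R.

R = 0.217

On each side the TISE gives plane waves with k = √(2m(E − V))/ℏ: k₁ = √(2·½·9.54) = 3.089, k₂ = √(2·½·1.27) = 1.127.
Continuity of ψ and ψ′ at the step yields the reflection amplitude r = (k₁ − k₂)/(k₁ + k₂) = 0.4654; thus R = |r|² = 0.2166, T = 0.7834.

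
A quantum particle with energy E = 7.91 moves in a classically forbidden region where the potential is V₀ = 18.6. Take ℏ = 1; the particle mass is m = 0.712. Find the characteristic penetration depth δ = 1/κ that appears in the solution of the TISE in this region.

Since E < V₀ the TISE in this region is ψ'' = κ²ψ with κ = √(2m(V₀ − E))/ℏ.
κ = √(2 × 0.712 × 10.69) = 3.902. The penetration depth is δ = 1/κ = 0.256.

δ = 0.256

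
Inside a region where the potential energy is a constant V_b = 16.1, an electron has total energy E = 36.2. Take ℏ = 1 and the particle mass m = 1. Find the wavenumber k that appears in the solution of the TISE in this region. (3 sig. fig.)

With E > V_b the solution is oscillatory, ψ ∝ e^{±ikx} with k = √(2m(E − V_b))/ℏ.
k = √(2 × 1 × 20.1) = 6.340.

k = 6.34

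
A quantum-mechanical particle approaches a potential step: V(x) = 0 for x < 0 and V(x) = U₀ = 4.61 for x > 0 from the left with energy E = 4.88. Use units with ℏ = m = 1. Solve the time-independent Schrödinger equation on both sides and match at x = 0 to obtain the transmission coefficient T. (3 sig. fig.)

T = 0.617

On each side the TISE gives plane waves with k = √(2m(E − V))/ℏ: k₁ = √(2·1·4.88) = 3.124, k₂ = √(2·1·0.27) = 0.7348.
Continuity of ψ and ψ′ at the step yields the reflection amplitude r = (k₁ − k₂)/(k₁ + k₂) = 0.6191; thus R = |r|² = 0.3833, T = 0.6167.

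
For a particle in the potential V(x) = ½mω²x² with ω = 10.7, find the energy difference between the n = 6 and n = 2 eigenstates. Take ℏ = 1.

E_n = ℏω(n + ½), so ΔE = (6 − 2) ℏω = 4 × 10.7 = 42.80.

ΔE = 42.8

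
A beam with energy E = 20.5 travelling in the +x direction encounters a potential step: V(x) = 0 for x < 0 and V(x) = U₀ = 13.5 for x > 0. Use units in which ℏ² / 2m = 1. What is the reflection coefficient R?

R = 0.0688

On each side the TISE gives plane waves with k = √(2m(E − V))/ℏ: k₁ = √(2·½·20.5) = 4.528, k₂ = √(2·½·7) = 2.646.
Continuity of ψ and ψ′ at the step yields the reflection amplitude r = (k₁ − k₂)/(k₁ + k₂) = 0.2623; thus R = |r|² = 0.06883, T = 0.9312.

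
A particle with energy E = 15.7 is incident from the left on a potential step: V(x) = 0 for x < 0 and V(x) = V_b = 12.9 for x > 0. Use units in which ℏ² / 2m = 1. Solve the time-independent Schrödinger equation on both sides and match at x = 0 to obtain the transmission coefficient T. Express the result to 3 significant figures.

T = 0.835

The wavenumbers are k₁ = √(2mE)/ℏ = 3.962 on the left and k₂ = √(2m(E − V_b))/ℏ = 1.673 on the right.
Continuity of ψ and ψ′ at the step yields the reflection amplitude r = (k₁ − k₂)/(k₁ + k₂) = 0.4062; thus R = |r|² = 0.1650, T = 0.8350.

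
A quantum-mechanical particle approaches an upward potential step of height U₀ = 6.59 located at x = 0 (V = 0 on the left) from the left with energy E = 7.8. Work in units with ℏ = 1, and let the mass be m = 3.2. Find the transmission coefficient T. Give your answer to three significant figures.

On each side the TISE gives plane waves with k = √(2m(E − V))/ℏ: k₁ = √(2·3.2·7.8) = 7.065, k₂ = √(2·3.2·1.21) = 2.783.
Continuity of ψ and ψ′ at the step yields the reflection amplitude r = (k₁ − k₂)/(k₁ + k₂) = 0.4349; thus R = |r|² = 0.1891, T = 0.8109.

T = 0.811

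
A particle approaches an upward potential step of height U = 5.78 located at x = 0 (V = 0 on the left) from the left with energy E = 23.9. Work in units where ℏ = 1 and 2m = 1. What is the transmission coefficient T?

T = 0.995

The wavenumbers are k₁ = √(2mE)/ℏ = 4.889 on the left and k₂ = √(2m(E − U))/ℏ = 4.257 on the right.
Continuity of ψ and ψ′ at the step yields the reflection amplitude r = (k₁ − k₂)/(k₁ + k₂) = 0.06911; thus R = |r|² = 0.004776, T = 0.9952.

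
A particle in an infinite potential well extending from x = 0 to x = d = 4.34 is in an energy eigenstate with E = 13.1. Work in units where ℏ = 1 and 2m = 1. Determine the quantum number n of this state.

From E_n = n²π²ℏ²/(2md²) invert to n = √(2md²E)/(πℏ).
n = (4.34/π) × √(2 × 0.5 × 13.1) = 5.000 → n = 5.

n = 5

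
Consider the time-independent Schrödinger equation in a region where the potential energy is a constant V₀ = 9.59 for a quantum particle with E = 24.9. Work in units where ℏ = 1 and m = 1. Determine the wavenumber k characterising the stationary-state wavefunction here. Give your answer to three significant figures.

With E > V₀ the solution is oscillatory, ψ ∝ e^{±ikx} with k = √(2m(E − V₀))/ℏ.
k = √(2 × 1 × 15.31) = 5.534.

k = 5.53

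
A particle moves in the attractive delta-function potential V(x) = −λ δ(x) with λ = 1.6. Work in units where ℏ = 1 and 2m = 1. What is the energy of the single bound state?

For x ≠ 0 the bound state is ψ ∝ e^{−κ|x|}; integrating the TISE across the delta gives the cusp condition 2κ = 2mλ/ℏ², so κ = 0.8000.
Then E = −ℏ²κ²/(2m) = −mλ²/(2ℏ²) = -0.6400.

E = -0.640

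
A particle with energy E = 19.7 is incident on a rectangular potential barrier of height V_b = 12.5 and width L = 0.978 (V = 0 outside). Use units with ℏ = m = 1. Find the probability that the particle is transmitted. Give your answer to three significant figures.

T = 0.926

E > V_b: inside the barrier k₂ = √(2m(E − V_b))/ℏ = 3.795, k₂L = 3.711.
Matching at both interfaces gives T⁻¹ = 1 + V_b² sin²(k₂L) / [4E(E − V_b)] = 1.080, hence T = 0.926.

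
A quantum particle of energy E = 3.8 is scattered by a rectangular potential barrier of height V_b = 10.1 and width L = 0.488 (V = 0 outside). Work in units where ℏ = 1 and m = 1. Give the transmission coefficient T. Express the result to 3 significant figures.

Since E < V_b the interior solution is evanescent with decay constant κ = √(2m(V_b − E))/ℏ = 3.550.
κL = 1.732, sinh(κL) = 2.738.
Matching ψ, ψ′ at both faces gives T = [1 + V_b² sinh²(κL) / (4E(V_b − E))]⁻¹ = 1/8.987 = 0.111.

T = 0.111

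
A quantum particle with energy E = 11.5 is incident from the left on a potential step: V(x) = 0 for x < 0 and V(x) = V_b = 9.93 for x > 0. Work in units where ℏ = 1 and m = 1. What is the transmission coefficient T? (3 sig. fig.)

On each side the TISE gives plane waves with k = √(2m(E − V))/ℏ: k₁ = √(2·1·11.5) = 4.796, k₂ = √(2·1·1.57) = 1.772.
Continuity of ψ and ψ′ at the step yields the reflection amplitude r = (k₁ − k₂)/(k₁ + k₂) = 0.4604; thus R = |r|² = 0.2120, T = 0.7880.

T = 0.788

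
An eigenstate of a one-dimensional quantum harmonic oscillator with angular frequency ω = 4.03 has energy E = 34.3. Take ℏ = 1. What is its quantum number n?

E_n = ℏω(n + ½) ⇒ n = E/(ℏω) − ½ = 34.3/4.03 − 0.5 = 8.011 → n = 8.

n = 8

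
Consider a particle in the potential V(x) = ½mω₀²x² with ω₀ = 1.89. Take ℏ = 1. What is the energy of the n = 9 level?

The oscillator eigenvalues are E_n = ℏω₀(n + ½), so E_9 = 1.89 × 9.5 = 17.96.

E = 18.0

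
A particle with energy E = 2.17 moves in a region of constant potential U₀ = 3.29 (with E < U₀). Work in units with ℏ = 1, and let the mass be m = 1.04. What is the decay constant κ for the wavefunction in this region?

κ = 1.53

Since E < U₀ the TISE in this region is ψ'' = κ²ψ with κ = √(2m(U₀ − E))/ℏ.
κ = √(2 × 1.04 × 1.12) = 1.526.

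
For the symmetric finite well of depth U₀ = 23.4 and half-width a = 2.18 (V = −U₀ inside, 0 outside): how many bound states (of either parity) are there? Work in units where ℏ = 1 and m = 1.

Define the well-strength parameter z₀ = (a/ℏ)√(2mU₀) = 2.18 × √(2·1·23.4) = 14.91.
The even/odd transcendental equations gain one root per π/2 in z₀, giving N = 1 + ⌊2z₀/π⌋ = 1 + ⌊9.494⌋ = 10.

N = 10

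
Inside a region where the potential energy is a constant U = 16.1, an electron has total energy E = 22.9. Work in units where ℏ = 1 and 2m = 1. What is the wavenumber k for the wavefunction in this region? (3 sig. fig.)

k = 2.61

With E > U the solution is oscillatory, ψ ∝ e^{±ikx} with k = √(2m(E − U))/ℏ.
k = √(2 × 0.5 × 6.8) = 2.608.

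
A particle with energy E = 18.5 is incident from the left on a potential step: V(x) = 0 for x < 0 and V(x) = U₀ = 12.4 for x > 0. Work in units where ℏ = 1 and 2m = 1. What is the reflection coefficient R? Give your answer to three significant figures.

R = 0.0732

The wavenumbers are k₁ = √(2mE)/ℏ = 4.301 on the left and k₂ = √(2m(E − U₀))/ℏ = 2.470 on the right.
Matching ψ and ψ′ at x = 0 gives r = (k₁ − k₂)/(k₁ + k₂), so R = r² = 0.07315 and T = 1 − R = 0.9268.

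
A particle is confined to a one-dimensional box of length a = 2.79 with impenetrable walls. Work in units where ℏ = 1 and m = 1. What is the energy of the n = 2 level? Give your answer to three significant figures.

E = 2.54

The infinite-well eigenfunctions ψ_n = √(2/a) sin(nπx/a) vanish at both walls, giving E_n = n²π²ℏ²/(2ma²).
E_2 = 2² × π² / (2 × 1 × 2.79²) = 2.536.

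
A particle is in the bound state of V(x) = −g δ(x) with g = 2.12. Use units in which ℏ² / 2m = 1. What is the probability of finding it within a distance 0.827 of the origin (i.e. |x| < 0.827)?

P = 0.827

The normalised bound state is ψ = √κ e^{−κ|x|} with κ = mg/ℏ² = 1.060.
P(|x| < d) = ∫_{−d}^{d} κ e^{−2κ|x|} dx = 1 − e^{−2κd} = 1 − e^{−1.753} = 0.8268.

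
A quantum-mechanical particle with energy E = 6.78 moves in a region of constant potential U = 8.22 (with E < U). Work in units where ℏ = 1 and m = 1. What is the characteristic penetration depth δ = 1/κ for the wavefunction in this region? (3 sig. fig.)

δ = 0.589

Since E < U the TISE in this region is ψ'' = κ²ψ with κ = √(2m(U − E))/ℏ.
κ = √(2 × 1 × 1.44) = 1.697. The penetration depth is δ = 1/κ = 0.589.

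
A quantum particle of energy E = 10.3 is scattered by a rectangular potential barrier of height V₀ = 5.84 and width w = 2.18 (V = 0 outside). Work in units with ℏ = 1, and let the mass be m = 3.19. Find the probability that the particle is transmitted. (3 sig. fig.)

T = 0.892

Above the barrier the interior wavenumber is k₂ = √(2m(E − V₀))/ℏ = 5.334, giving phase k₂w = 11.63.
T = [1 + V₀² sin²(k₂w) / (4E(E − V₀))]⁻¹ = 1/1.121 = 0.892.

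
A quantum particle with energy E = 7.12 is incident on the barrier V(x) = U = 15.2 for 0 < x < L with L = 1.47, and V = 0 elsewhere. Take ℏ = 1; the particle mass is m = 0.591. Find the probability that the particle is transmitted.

Since E < U the interior solution is evanescent with decay constant κ = √(2m(U − E))/ℏ = 3.090.
κL = 4.543, sinh(κL) = 46.98.
Matching ψ, ψ′ at both faces gives T = [1 + U² sinh²(κL) / (4E(U − E))]⁻¹ = 1/2217 = 0.000451.

T = 0.000451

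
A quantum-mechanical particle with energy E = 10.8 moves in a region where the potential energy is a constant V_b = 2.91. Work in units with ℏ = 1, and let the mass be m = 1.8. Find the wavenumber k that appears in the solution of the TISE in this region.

With E > V_b the solution is oscillatory, ψ ∝ e^{±ikx} with k = √(2m(E − V_b))/ℏ.
k = √(2 × 1.8 × 7.89) = 5.330.

k = 5.33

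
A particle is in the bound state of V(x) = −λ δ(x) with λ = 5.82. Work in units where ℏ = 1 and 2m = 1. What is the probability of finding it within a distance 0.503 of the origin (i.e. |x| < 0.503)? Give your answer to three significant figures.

P = 0.946

The normalised bound state is ψ = √κ e^{−κ|x|} with κ = mλ/ℏ² = 2.910.
P(|x| < d) = ∫_{−d}^{d} κ e^{−2κ|x|} dx = 1 − e^{−2κd} = 1 − e^{−2.927} = 0.9465.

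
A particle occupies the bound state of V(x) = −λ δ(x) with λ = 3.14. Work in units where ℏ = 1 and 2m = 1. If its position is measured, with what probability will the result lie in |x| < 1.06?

P = 0.964

The normalised bound state is ψ = √κ e^{−κ|x|} with κ = mλ/ℏ² = 1.570.
P(|x| < d) = ∫_{−d}^{d} κ e^{−2κ|x|} dx = 1 − e^{−2κd} = 1 − e^{−3.328} = 0.9641.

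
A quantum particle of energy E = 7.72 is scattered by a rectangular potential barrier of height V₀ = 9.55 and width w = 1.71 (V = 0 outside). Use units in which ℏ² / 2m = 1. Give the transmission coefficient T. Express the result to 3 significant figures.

E < V₀: inside the barrier ψ ∝ e^{±κx} with κ = √(2m(V₀ − E))/ℏ = 1.353.
κw = 2.313, sinh(κw) = 5.004.
The exact tunnelling result is T⁻¹ = 1 + V₀² sinh²(κw) / [4E(V₀ − E)] = 41.41, so T = 0.0241.

T = 0.0241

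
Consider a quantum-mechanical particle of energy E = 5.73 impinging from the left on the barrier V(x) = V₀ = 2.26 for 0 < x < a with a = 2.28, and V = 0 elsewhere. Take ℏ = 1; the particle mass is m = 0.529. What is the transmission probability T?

T = 0.946

E > V₀: inside the barrier k₂ = √(2m(E − V₀))/ℏ = 1.916, k₂a = 4.369.
Matching at both interfaces gives T⁻¹ = 1 + V₀² sin²(k₂a) / [4E(E − V₀)] = 1.057, hence T = 0.946.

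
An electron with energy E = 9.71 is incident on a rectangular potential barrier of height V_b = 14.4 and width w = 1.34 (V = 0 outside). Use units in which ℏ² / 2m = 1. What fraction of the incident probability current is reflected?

R = 0.989

Since E < V_b the interior solution is evanescent with decay constant κ = √(2m(V_b − E))/ℏ = 2.166.
κw = 2.902, sinh(κw) = 9.077.
The exact tunnelling result is T⁻¹ = 1 + V_b² sinh²(κw) / [4E(V_b − E)] = 94.80, so T = 0.0105.
R = 1 − T = 0.989.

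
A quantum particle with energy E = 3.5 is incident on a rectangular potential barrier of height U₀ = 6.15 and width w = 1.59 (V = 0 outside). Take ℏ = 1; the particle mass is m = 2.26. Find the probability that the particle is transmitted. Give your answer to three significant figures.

E < U₀: inside the barrier ψ ∝ e^{±κx} with κ = √(2m(U₀ − E))/ℏ = 3.461.
κw = 5.503, sinh(κw) = 122.7.
The exact tunnelling result is T⁻¹ = 1 + U₀² sinh²(κw) / [4E(U₀ − E)] = 15350, so T = 0.0000652.

T = 0.0000652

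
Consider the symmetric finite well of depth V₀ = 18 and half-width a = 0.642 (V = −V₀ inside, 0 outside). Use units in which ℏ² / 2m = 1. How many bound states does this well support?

Define the well-strength parameter z₀ = (a/ℏ)√(2mV₀) = 0.642 × √(2·0.5·18) = 2.724.
The even/odd transcendental equations gain one root per π/2 in z₀, giving N = 1 + ⌊2z₀/π⌋ = 1 + ⌊1.734⌋ = 2.

N = 2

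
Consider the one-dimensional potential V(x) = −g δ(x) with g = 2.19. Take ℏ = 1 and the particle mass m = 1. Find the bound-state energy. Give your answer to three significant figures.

E = -2.40

The bound state is ψ(x) = √κ e^{−κ|x|}. The derivative jump ψ'(0⁺) − ψ'(0⁻) = −(2mg/ℏ²)ψ(0) fixes κ = mg/ℏ² = 2.190.
Then E = −ℏ²κ²/(2m) = −mg²/(2ℏ²) = -2.398.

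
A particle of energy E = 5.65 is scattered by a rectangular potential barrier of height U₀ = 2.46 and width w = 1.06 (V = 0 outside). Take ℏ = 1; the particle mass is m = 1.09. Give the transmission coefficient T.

Above the barrier the interior wavenumber is k₂ = √(2m(E − U₀))/ℏ = 2.637, giving phase k₂w = 2.795.
Matching at both interfaces gives T⁻¹ = 1 + U₀² sin²(k₂w) / [4E(E − U₀)] = 1.010, hence T = 0.990.

T = 0.990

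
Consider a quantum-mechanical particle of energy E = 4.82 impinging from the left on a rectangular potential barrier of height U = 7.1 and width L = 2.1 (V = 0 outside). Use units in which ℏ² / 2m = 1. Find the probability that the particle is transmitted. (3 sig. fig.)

T = 0.00613

Since E < U the interior solution is evanescent with decay constant κ = √(2m(U − E))/ℏ = 1.510.
κL = 3.171, sinh(κL) = 11.89.
Matching ψ, ψ′ at both faces gives T = [1 + U² sinh²(κL) / (4E(U − E))]⁻¹ = 1/163.2 = 0.00613.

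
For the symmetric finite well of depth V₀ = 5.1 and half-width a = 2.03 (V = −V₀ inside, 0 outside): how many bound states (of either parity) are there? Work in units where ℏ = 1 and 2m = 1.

N = 3

Define the well-strength parameter z₀ = (a/ℏ)√(2mV₀) = 2.03 × √(2·0.5·5.1) = 4.584.
A new bound state (alternating even/odd) appears each time z₀ passes a multiple of π/2, so N = ⌊2z₀/π⌋ + 1 = ⌊2.919⌋ + 1 = 3.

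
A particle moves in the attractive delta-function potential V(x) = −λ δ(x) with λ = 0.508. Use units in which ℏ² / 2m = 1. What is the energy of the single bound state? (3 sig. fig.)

For x ≠ 0 the bound state is ψ ∝ e^{−κ|x|}; integrating the TISE across the delta gives the cusp condition 2κ = 2mλ/ℏ², so κ = 0.2540.
Then E = −ℏ²κ²/(2m) = −mλ²/(2ℏ²) = -0.06452.

E = -0.0645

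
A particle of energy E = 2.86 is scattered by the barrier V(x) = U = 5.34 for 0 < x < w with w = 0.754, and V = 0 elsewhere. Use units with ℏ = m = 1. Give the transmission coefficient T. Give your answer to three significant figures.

E < U: inside the barrier ψ ∝ e^{±κx} with κ = √(2m(U − E))/ℏ = 2.227.
κw = 1.679, sinh(κw) = 2.587.
Matching ψ, ψ′ at both faces gives T = [1 + U² sinh²(κw) / (4E(U − E))]⁻¹ = 1/7.729 = 0.129.

T = 0.129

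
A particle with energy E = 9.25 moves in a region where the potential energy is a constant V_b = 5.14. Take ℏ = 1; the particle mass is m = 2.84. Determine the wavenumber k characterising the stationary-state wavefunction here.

k = 4.83

With E > V_b the solution is oscillatory, ψ ∝ e^{±ikx} with k = √(2m(E − V_b))/ℏ.
k = √(2 × 2.84 × 4.11) = 4.832.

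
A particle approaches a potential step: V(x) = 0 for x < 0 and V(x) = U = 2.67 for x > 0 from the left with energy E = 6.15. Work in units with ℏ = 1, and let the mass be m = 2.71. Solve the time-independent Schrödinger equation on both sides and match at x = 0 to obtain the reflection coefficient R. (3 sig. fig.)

R = 0.0200

The wavenumbers are k₁ = √(2mE)/ℏ = 5.773 on the left and k₂ = √(2m(E − U))/ℏ = 4.343 on the right.
Matching ψ and ψ′ at x = 0 gives r = (k₁ − k₂)/(k₁ + k₂), so R = r² = 0.01999 and T = 1 − R = 0.9800.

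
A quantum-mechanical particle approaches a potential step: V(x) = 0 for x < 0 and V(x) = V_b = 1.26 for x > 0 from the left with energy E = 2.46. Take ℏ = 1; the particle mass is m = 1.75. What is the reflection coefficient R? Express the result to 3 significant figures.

The wavenumbers are k₁ = √(2mE)/ℏ = 2.934 on the left and k₂ = √(2m(E − V_b))/ℏ = 2.049 on the right.
Continuity of ψ and ψ′ at the step yields the reflection amplitude r = (k₁ − k₂)/(k₁ + k₂) = 0.1776; thus R = |r|² = 0.03153, T = 0.9685.

R = 0.0315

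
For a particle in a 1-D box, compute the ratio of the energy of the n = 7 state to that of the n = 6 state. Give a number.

1.36111

E_n = n²π²ℏ²/(2mL²) so the ratio is n₂²/n₁² = 49/36 = 1.36111.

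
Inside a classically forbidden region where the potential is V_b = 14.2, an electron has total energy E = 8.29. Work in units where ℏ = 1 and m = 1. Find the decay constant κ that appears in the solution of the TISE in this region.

Since E < V_b the TISE in this region is ψ'' = κ²ψ with κ = √(2m(V_b − E))/ℏ.
κ = √(2 × 1 × 5.91) = 3.438.

κ = 3.44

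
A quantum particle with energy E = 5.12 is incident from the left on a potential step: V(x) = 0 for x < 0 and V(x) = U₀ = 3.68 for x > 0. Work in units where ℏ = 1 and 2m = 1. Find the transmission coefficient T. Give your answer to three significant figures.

T = 0.906

The wavenumbers are k₁ = √(2mE)/ℏ = 2.263 on the left and k₂ = √(2m(E − U₀))/ℏ = 1.200 on the right.
Matching ψ and ψ′ at x = 0 gives r = (k₁ − k₂)/(k₁ + k₂), so R = r² = 0.09419 and T = 1 − R = 0.9058.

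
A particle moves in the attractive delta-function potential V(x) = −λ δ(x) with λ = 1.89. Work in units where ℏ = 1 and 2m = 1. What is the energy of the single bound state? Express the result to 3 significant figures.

For x ≠ 0 the bound state is ψ ∝ e^{−κ|x|}; integrating the TISE across the delta gives the cusp condition 2κ = 2mλ/ℏ², so κ = 0.9450.
Then E = −ℏ²κ²/(2m) = −mλ²/(2ℏ²) = -0.8930.

E = -0.893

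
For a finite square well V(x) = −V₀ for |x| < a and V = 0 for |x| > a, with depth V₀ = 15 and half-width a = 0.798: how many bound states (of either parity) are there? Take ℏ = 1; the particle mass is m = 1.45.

Define the well-strength parameter z₀ = (a/ℏ)√(2mV₀) = 0.798 × √(2·1.45·15) = 5.263.
A new bound state (alternating even/odd) appears each time z₀ passes a multiple of π/2, so N = ⌊2z₀/π⌋ + 1 = ⌊3.351⌋ + 1 = 4.

N = 4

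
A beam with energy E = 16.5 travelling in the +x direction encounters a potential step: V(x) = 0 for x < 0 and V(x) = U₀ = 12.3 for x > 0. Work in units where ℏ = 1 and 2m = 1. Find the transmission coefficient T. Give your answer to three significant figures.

T = 0.892

The wavenumbers are k₁ = √(2mE)/ℏ = 4.062 on the left and k₂ = √(2m(E − U₀))/ℏ = 2.049 on the right.
Continuity of ψ and ψ′ at the step yields the reflection amplitude r = (k₁ − k₂)/(k₁ + k₂) = 0.3293; thus R = |r|² = 0.1085, T = 0.8915.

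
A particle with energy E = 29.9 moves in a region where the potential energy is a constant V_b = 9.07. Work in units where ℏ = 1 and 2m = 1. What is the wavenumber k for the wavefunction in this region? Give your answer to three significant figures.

k = 4.56

With E > V_b the solution is oscillatory, ψ ∝ e^{±ikx} with k = √(2m(E − V_b))/ℏ.
k = √(2 × 0.5 × 20.83) = 4.564.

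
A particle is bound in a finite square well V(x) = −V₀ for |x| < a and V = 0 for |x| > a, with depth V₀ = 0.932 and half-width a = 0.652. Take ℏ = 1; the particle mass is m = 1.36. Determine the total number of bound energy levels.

The dimensionless depth is z₀ = a√(2mV₀)/ℏ = 0.652 × √(2.535) = 1.038.
The even/odd transcendental equations gain one root per π/2 in z₀, giving N = 1 + ⌊2z₀/π⌋ = 1 + ⌊0.6609⌋ = 1.

N = 1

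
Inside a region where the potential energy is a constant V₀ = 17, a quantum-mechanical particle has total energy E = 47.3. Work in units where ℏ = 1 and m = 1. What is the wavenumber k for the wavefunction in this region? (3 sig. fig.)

With E > V₀ the solution is oscillatory, ψ ∝ e^{±ikx} with k = √(2m(E − V₀))/ℏ.
k = √(2 × 1 × 30.3) = 7.785.

k = 7.78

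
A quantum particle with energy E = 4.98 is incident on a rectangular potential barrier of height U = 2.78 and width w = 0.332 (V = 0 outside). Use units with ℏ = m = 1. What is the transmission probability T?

T = 0.932

E > U: inside the barrier k₂ = √(2m(E − U))/ℏ = 2.098, k₂w = 0.6964.
T = [1 + U² sin²(k₂w) / (4E(E − U))]⁻¹ = 1/1.073 = 0.932.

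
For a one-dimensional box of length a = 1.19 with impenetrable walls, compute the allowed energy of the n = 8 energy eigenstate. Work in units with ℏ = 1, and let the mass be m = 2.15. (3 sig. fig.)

E = 104

The infinite-well eigenfunctions ψ_n = √(2/a) sin(nπx/a) vanish at both walls, giving E_n = n²π²ℏ²/(2ma²).
E_8 = 8² × π² / (2 × 2.15 × 1.19²) = 103.7.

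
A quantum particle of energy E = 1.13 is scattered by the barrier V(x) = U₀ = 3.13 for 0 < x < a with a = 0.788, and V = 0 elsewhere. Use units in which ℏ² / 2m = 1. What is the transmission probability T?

Since E < U₀ the interior solution is evanescent with decay constant κ = √(2m(U₀ − E))/ℏ = 1.414.
κa = 1.114, sinh(κa) = 1.360.
The exact tunnelling result is T⁻¹ = 1 + U₀² sinh²(κa) / [4E(U₀ − E)] = 3.004, so T = 0.333.

T = 0.333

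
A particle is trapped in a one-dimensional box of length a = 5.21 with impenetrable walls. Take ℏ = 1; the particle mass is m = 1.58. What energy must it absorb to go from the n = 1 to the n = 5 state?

E_n = n²π²ℏ²/(2ma²), so ΔE = (5² − 1²) π²ℏ²/(2ma²).
ΔE = 24 × π² / (2 × 1.58 × 5.21²) = 2.762.

ΔE = 2.76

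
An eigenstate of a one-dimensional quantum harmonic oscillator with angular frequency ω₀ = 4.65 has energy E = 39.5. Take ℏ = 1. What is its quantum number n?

E_n = ℏω₀(n + ½) ⇒ n = E/(ℏω₀) − ½ = 39.5/4.65 − 0.5 = 7.995 → n = 8.

n = 8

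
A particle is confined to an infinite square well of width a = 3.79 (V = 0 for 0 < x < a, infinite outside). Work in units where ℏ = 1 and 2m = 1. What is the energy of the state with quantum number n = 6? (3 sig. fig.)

E = 24.7

The infinite-well eigenfunctions ψ_n = √(2/a) sin(nπx/a) vanish at both walls, giving E_n = n²π²ℏ²/(2ma²).
E_6 = 6² × π² / (2 × 0.5 × 3.79²) = 24.74.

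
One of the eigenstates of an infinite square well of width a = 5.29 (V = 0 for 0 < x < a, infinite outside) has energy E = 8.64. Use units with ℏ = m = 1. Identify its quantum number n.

n = 7

For an infinite well E_n = n²π²ℏ²/(2ma²), so n = (a/πℏ)√(2mE).
n = (5.29/π) × √(2 × 1 × 8.64) = 7.000 → n = 7.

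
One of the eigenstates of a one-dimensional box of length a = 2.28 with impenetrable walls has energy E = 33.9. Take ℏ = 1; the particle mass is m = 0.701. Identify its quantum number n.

n = 5

For an infinite well E_n = n²π²ℏ²/(2ma²), so n = (a/πℏ)√(2mE).
n = (2.28/π) × √(2 × 0.701 × 33.9) = 5.003 → n = 5.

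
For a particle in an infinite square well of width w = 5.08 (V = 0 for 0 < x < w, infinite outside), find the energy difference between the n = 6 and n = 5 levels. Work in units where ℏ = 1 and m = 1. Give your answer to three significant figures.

E_n = n²π²ℏ²/(2mw²), so ΔE = (6² − 5²) π²ℏ²/(2mw²).
ΔE = 11 × π² / (2 × 1 × 5.08²) = 2.103.

ΔE = 2.10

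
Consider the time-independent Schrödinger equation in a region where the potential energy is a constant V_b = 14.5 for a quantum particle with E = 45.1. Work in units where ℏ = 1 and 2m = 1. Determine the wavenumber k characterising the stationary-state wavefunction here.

With E > V_b the solution is oscillatory, ψ ∝ e^{±ikx} with k = √(2m(E − V_b))/ℏ.
k = √(2 × 0.5 × 30.6) = 5.532.

k = 5.53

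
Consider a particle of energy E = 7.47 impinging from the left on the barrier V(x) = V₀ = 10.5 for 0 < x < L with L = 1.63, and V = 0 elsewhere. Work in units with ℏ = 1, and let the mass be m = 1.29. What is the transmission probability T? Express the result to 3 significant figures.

T = 0.000361

Since E < V₀ the interior solution is evanescent with decay constant κ = √(2m(V₀ − E))/ℏ = 2.796.
κL = 4.557, sinh(κL) = 47.66.
The exact tunnelling result is T⁻¹ = 1 + V₀² sinh²(κL) / [4E(V₀ − E)] = 2767, so T = 0.000361.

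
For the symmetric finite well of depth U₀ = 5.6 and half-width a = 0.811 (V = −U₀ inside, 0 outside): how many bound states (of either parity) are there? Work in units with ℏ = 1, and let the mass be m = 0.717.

The dimensionless depth is z₀ = a√(2mU₀)/ℏ = 0.811 × √(8.030) = 2.298.
A new bound state (alternating even/odd) appears each time z₀ passes a multiple of π/2, so N = ⌊2z₀/π⌋ + 1 = ⌊1.463⌋ + 1 = 2.

N = 2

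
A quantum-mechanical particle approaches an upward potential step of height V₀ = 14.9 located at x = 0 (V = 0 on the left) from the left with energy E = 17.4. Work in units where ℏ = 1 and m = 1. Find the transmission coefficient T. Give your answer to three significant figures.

The wavenumbers are k₁ = √(2mE)/ℏ = 5.899 on the left and k₂ = √(2m(E − V₀))/ℏ = 2.236 on the right.
Matching ψ and ψ′ at x = 0 gives r = (k₁ − k₂)/(k₁ + k₂), so R = r² = 0.2027 and T = 1 − R = 0.7973.

T = 0.797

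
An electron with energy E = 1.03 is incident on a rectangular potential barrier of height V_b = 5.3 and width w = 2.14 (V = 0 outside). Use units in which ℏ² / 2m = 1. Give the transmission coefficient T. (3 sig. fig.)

E < V_b: inside the barrier ψ ∝ e^{±κx} with κ = √(2m(V_b − E))/ℏ = 2.066.
κw = 4.422, sinh(κw) = 41.63.
The exact tunnelling result is T⁻¹ = 1 + V_b² sinh²(κw) / [4E(V_b − E)] = 2768, so T = 0.000361.

T = 0.000361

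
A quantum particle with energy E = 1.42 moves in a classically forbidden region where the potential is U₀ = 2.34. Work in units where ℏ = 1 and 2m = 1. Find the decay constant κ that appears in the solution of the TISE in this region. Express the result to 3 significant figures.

Since E < U₀ the TISE in this region is ψ'' = κ²ψ with κ = √(2m(U₀ − E))/ℏ.
κ = √(2 × 0.5 × 0.92) = 0.9592.

κ = 0.959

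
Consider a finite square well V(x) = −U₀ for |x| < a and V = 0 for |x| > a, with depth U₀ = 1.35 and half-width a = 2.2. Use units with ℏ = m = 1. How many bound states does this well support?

N = 3

Define the well-strength parameter z₀ = (a/ℏ)√(2mU₀) = 2.2 × √(2·1·1.35) = 3.615.
The even/odd transcendental equations gain one root per π/2 in z₀, giving N = 1 + ⌊2z₀/π⌋ = 1 + ⌊2.301⌋ = 3.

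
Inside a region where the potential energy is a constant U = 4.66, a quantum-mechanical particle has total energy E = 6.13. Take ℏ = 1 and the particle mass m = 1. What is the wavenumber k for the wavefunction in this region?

k = 1.71

With E > U the solution is oscillatory, ψ ∝ e^{±ikx} with k = √(2m(E − U))/ℏ.
k = √(2 × 1 × 1.47) = 1.715.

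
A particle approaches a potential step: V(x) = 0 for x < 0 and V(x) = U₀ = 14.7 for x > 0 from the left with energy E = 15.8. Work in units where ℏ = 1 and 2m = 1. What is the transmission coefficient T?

T = 0.661

On each side the TISE gives plane waves with k = √(2m(E − V))/ℏ: k₁ = √(2·½·15.8) = 3.975, k₂ = √(2·½·1.1) = 1.049.
Continuity of ψ and ψ′ at the step yields the reflection amplitude r = (k₁ − k₂)/(k₁ + k₂) = 0.5825; thus R = |r|² = 0.3393, T = 0.6607.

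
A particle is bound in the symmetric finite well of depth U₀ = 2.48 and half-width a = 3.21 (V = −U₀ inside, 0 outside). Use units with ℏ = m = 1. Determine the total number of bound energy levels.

N = 5

Define the well-strength parameter z₀ = (a/ℏ)√(2mU₀) = 3.21 × √(2·1·2.48) = 7.149.
The even/odd transcendental equations gain one root per π/2 in z₀, giving N = 1 + ⌊2z₀/π⌋ = 1 + ⌊4.551⌋ = 5.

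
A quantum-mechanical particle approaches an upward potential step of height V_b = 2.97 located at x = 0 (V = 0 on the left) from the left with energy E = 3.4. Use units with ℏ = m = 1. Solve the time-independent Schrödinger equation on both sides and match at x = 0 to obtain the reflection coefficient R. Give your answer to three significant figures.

The wavenumbers are k₁ = √(2mE)/ℏ = 2.608 on the left and k₂ = √(2m(E − V_b))/ℏ = 0.9274 on the right.
Continuity of ψ and ψ′ at the step yields the reflection amplitude r = (k₁ − k₂)/(k₁ + k₂) = 0.4753; thus R = |r|² = 0.2259, T = 0.7741.

R = 0.226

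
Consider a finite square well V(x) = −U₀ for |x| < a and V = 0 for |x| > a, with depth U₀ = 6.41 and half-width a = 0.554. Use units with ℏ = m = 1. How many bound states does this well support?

Define the well-strength parameter z₀ = (a/ℏ)√(2mU₀) = 0.554 × √(2·1·6.41) = 1.984.
A new bound state (alternating even/odd) appears each time z₀ passes a multiple of π/2, so N = ⌊2z₀/π⌋ + 1 = ⌊1.263⌋ + 1 = 2.

N = 2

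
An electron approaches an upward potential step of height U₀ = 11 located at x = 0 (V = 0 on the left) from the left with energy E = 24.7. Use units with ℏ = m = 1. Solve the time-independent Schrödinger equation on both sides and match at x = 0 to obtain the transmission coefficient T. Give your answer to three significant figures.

T = 0.979

On each side the TISE gives plane waves with k = √(2m(E − V))/ℏ: k₁ = √(2·1·24.7) = 7.029, k₂ = √(2·1·13.7) = 5.235.
Matching ψ and ψ′ at x = 0 gives r = (k₁ − k₂)/(k₁ + k₂), so R = r² = 0.02140 and T = 1 − R = 0.9786.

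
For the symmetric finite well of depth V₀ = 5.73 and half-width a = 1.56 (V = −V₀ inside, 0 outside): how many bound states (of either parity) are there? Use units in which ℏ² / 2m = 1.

N = 3

The dimensionless depth is z₀ = a√(2mV₀)/ℏ = 1.56 × √(5.730) = 3.734.
A new bound state (alternating even/odd) appears each time z₀ passes a multiple of π/2, so N = ⌊2z₀/π⌋ + 1 = ⌊2.377⌋ + 1 = 3.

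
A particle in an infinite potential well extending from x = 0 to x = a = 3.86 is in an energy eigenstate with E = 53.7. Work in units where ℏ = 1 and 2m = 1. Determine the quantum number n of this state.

n = 9

From E_n = n²π²ℏ²/(2ma²) invert to n = √(2ma²E)/(πℏ).
n = (3.86/π) × √(2 × 0.5 × 53.7) = 9.004 → n = 9.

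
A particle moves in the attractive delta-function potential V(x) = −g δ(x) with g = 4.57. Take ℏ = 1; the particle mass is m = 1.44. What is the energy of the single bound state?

E = -15.0

The bound state is ψ(x) = √κ e^{−κ|x|}. The derivative jump ψ'(0⁺) − ψ'(0⁻) = −(2mg/ℏ²)ψ(0) fixes κ = mg/ℏ² = 6.581.
Then E = −ℏ²κ²/(2m) = −mg²/(2ℏ²) = -15.04.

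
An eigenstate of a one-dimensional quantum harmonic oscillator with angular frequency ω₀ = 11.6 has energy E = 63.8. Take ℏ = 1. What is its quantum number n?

Invert E_n = (n + ½)ℏω₀: n = E/ℏω₀ − ½ = 5.000, so n = 5.

n = 5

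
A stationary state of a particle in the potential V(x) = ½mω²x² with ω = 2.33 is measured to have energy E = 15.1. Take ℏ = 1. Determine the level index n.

n = 6

Invert E_n = (n + ½)ℏω: n = E/ℏω − ½ = 5.981, so n = 6.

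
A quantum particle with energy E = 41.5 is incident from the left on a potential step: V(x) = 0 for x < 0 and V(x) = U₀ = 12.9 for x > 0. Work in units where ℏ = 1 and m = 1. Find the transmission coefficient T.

T = 0.991

On each side the TISE gives plane waves with k = √(2m(E − V))/ℏ: k₁ = √(2·1·41.5) = 9.110, k₂ = √(2·1·28.6) = 7.563.
Continuity of ψ and ψ′ at the step yields the reflection amplitude r = (k₁ − k₂)/(k₁ + k₂) = 0.09280; thus R = |r|² = 0.008613, T = 0.9914.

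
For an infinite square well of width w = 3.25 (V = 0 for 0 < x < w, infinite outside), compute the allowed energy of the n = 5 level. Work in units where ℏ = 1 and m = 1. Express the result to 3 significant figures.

E = 11.7

Requiring ψ(0) = ψ(w) = 0 quantises k = nπ/w, hence E_n = ℏ²k²/2m = n²π²ℏ²/(2mw²).
E_5 = 5² × π² / (2 × 1 × 3.25²) = 11.68.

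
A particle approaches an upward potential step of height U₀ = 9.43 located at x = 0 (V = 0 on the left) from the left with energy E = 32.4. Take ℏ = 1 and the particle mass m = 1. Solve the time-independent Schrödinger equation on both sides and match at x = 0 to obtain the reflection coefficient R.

R = 0.00736

The wavenumbers are k₁ = √(2mE)/ℏ = 8.050 on the left and k₂ = √(2m(E − U₀))/ℏ = 6.778 on the right.
Continuity of ψ and ψ′ at the step yields the reflection amplitude r = (k₁ − k₂)/(k₁ + k₂) = 0.08578; thus R = |r|² = 0.007358, T = 0.9926.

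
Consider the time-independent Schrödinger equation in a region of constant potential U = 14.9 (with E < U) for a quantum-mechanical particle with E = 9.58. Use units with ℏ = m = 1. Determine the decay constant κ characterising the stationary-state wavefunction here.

Since E < U the TISE in this region is ψ'' = κ²ψ with κ = √(2m(U − E))/ℏ.
κ = √(2 × 1 × 5.32) = 3.262.

κ = 3.26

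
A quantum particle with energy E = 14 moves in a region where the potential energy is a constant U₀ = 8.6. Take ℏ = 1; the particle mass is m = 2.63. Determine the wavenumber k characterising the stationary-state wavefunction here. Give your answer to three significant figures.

k = 5.33

With E > U₀ the solution is oscillatory, ψ ∝ e^{±ikx} with k = √(2m(E − U₀))/ℏ.
k = √(2 × 2.63 × 5.4) = 5.330.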